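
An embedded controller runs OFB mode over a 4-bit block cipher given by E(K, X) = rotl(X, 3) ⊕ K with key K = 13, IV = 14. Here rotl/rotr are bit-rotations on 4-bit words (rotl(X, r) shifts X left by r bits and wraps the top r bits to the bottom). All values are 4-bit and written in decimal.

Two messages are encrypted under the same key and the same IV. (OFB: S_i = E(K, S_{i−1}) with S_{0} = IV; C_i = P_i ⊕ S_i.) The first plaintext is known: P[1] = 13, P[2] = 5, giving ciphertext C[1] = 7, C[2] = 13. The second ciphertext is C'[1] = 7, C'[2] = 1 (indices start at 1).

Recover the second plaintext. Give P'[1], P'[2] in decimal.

In OFB with a reused IV, both messages share the same keystream S_i, so C_i ⊕ C'_i = P_i ⊕ P'_i and thus P'_i = P_i ⊕ C_i ⊕ C'_i.
P'[1]: 13 ⊕ 7 ⊕ 7 = 13.
P'[2]: 5 ⊕ 13 ⊕ 1 = 9.

P'[1] = 13, P'[2] = 9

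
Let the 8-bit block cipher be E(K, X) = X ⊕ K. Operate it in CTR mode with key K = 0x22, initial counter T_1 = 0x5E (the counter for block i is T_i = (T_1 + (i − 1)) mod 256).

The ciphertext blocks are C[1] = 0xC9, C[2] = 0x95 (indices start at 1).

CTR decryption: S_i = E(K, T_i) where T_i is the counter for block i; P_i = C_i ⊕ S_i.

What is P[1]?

P[1]: T = 0x5E, S = E(K, T) = 0x7C; 0xC9 ⊕ 0x7C = 0xB5.

P[1] = 0xB5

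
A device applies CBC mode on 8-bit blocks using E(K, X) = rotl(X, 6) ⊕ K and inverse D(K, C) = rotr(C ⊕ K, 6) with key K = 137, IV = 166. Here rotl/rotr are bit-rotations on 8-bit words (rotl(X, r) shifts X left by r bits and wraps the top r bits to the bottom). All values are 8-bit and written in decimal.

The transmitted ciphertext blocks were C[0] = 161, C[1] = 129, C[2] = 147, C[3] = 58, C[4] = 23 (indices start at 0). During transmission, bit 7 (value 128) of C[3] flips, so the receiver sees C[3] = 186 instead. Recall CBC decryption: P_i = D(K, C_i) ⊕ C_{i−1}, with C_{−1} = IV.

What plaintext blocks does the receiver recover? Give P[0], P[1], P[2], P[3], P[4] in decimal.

P[0] = 6, P[1] = 129, P[2] = 233, P[3] = 95, P[4] = 192

Only C[3] changed, to 186. In CBC, a change in C_i garbles P_i and flips the same bit in P_{i+1}. Decrypting the received ciphertext:
P[0]: D(K, 161) = 160; 160 ⊕ 166 = 6.
P[1]: D(K, 129) = 32; 32 ⊕ 161 = 129.
P[2]: D(K, 147) = 104; 104 ⊕ 129 = 233.
P[3]: D(K, 186) = 204; 204 ⊕ 147 = 95.
P[4]: D(K, 23) = 122; 122 ⊕ 186 = 192.
Blocks that differ from the original plaintext: P[3], P[4].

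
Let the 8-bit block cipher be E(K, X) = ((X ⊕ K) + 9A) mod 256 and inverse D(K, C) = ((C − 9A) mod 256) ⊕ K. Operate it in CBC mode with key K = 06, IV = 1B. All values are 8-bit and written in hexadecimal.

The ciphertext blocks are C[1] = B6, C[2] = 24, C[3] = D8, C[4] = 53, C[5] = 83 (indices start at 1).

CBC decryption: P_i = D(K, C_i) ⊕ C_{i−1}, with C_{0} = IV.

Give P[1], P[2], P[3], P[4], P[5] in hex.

P[1] = 01, P[2] = 3A, P[3] = 1C, P[4] = 67, P[5] = BC

P[1]: D(K, B6) = 1A; 1A ⊕ 1B = 01.
P[2]: D(K, 24) = 8C; 8C ⊕ B6 = 3A.
P[3]: D(K, D8) = 38; 38 ⊕ 24 = 1C.
P[4]: D(K, 53) = BF; BF ⊕ D8 = 67.
P[5]: D(K, 83) = EF; EF ⊕ 53 = BC.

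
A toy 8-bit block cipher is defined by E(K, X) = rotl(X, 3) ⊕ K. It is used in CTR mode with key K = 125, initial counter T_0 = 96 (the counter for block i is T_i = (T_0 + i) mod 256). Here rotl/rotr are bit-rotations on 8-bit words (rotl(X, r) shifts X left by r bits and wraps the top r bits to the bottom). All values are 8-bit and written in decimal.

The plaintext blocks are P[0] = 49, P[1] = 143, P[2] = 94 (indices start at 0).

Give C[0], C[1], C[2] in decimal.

C[0] = 79, C[1] = 249, C[2] = 48

CTR encryption: S_i = E(K, T_i) where T_i is the counter for block i; C_i = P_i ⊕ S_i.
C[0]: T = 96, S = E(K, T) = 126; 49 ⊕ 126 = 79.
C[1]: T = 97, S = E(K, T) = 118; 143 ⊕ 118 = 249.
C[2]: T = 98, S = E(K, T) = 110; 94 ⊕ 110 = 48.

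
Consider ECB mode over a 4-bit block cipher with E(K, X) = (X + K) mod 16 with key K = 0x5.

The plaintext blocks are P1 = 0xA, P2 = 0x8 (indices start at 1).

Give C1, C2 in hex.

C1 = 0xF, C2 = 0xD

ECB encryption: C_i = E(K, P_i).
C1: E(K, 0xA) = 0xF.
C2: E(K, 0x8) = 0xD.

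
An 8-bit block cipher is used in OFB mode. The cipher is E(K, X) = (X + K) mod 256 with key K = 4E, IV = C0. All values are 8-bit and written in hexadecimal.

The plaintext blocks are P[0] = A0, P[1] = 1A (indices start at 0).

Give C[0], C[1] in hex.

OFB encryption: S_i = E(K, S_{i−1}) with S_{−1} = IV; C_i = P_i ⊕ S_i.
C[0]: S = E(K, C0) = 0E; A0 ⊕ 0E = AE.
C[1]: S = E(K, 0E) = 5C; 1A ⊕ 5C = 46.

C[0] = AE, C[1] = 46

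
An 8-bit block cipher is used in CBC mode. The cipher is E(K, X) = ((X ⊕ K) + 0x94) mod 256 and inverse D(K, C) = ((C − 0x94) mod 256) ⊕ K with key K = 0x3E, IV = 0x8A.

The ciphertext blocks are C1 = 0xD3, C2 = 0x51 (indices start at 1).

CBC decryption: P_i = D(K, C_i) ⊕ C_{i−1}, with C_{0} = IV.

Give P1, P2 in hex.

P1 = 0x8B, P2 = 0x50

P1: D(K, 0xD3) = 0x01; 0x01 ⊕ 0x8A = 0x8B.
P2: D(K, 0x51) = 0x83; 0x83 ⊕ 0xD3 = 0x50.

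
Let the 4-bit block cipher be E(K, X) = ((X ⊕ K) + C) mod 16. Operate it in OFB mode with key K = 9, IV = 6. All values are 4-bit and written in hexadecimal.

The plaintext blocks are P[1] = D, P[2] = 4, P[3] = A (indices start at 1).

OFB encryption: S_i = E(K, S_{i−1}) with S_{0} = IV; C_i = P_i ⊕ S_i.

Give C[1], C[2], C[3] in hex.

C[1] = 6, C[2] = A, C[3] = 9

C[1]: S = E(K, 6) = B; D ⊕ B = 6.
C[2]: S = E(K, B) = E; 4 ⊕ E = A.
C[3]: S = E(K, E) = 3; A ⊕ 3 = 9.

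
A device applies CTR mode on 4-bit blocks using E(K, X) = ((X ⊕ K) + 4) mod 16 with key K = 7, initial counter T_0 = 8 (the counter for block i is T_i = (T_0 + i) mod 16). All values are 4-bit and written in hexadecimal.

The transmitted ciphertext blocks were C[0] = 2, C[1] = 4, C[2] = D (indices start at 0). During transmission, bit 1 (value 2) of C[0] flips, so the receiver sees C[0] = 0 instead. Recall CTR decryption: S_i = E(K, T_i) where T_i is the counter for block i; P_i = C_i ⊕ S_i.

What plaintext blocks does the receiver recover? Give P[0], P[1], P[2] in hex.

P[0] = 3, P[1] = 6, P[2] = C

Only C[0] changed, to 0. In CTR, a change in C_i flips the same bit in P_i only; the keystream is unaffected. Decrypting the received ciphertext:
P[0]: T = 8, S = E(K, T) = 3; 0 ⊕ 3 = 3.
P[1]: T = 9, S = E(K, T) = 2; 4 ⊕ 2 = 6.
P[2]: T = A, S = E(K, T) = 1; D ⊕ 1 = C.
Blocks that differ from the original plaintext: P[0].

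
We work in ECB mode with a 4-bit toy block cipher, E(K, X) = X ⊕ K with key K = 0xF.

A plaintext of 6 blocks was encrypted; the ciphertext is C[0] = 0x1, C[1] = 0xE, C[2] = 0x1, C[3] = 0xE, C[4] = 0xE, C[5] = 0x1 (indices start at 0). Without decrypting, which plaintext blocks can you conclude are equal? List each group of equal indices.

P[0] = P[2] = P[5]; P[1] = P[3] = P[4]

ECB encrypts each block independently with the same key, so equal ciphertext blocks imply equal plaintext blocks.
C[0] = C[2] = C[5] = 0x1, so P[0] = P[2] = P[5].
C[1] = C[3] = C[4] = 0xE, so P[1] = P[3] = P[4].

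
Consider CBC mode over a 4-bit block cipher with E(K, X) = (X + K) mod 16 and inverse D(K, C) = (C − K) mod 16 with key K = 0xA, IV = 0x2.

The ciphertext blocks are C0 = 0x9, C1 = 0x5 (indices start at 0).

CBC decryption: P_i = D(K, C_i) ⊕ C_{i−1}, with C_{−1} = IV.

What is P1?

P1: D(K, 0x5) = 0xB; 0xB ⊕ 0x9 = 0x2.

P1 = 0x2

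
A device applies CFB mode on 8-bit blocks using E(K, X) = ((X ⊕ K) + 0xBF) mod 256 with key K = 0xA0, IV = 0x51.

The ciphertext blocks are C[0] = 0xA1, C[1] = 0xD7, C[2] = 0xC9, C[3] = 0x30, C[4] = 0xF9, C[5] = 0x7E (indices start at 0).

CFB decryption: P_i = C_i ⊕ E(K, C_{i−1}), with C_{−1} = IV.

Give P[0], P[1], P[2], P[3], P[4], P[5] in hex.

P[0]: E(K, 0x51) = 0xB0; 0xA1 ⊕ 0xB0 = 0x11.
P[1]: E(K, 0xA1) = 0xC0; 0xD7 ⊕ 0xC0 = 0x17.
P[2]: E(K, 0xD7) = 0x36; 0xC9 ⊕ 0x36 = 0xFF.
P[3]: E(K, 0xC9) = 0x28; 0x30 ⊕ 0x28 = 0x18.
P[4]: E(K, 0x30) = 0x4F; 0xF9 ⊕ 0x4F = 0xB6.
P[5]: E(K, 0xF9) = 0x18; 0x7E ⊕ 0x18 = 0x66.

P[0] = 0x11, P[1] = 0x17, P[2] = 0xFF, P[3] = 0x18, P[4] = 0xB6, P[5] = 0x66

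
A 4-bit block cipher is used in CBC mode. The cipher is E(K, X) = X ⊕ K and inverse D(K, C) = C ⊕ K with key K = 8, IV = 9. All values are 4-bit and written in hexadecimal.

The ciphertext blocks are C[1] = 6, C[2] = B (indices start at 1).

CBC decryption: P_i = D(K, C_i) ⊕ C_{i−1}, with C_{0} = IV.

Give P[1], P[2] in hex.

P[1]: D(K, 6) = E; E ⊕ 9 = 7.
P[2]: D(K, B) = 3; 3 ⊕ 6 = 5.

P[1] = 7, P[2] = 5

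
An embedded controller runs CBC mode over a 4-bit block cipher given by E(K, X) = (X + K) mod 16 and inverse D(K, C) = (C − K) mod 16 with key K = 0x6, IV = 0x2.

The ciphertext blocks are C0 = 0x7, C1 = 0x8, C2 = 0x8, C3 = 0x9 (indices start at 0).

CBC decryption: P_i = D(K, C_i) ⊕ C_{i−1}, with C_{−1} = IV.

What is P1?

P1 = 0x5

P1: D(K, 0x8) = 0x2; 0x2 ⊕ 0x7 = 0x5.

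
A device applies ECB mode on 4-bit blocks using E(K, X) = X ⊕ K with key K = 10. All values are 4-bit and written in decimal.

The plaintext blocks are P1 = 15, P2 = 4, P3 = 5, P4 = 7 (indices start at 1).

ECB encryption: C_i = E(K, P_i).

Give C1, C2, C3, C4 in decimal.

C1: E(K, 15) = 5.
C2: E(K, 4) = 14.
C3: E(K, 5) = 15.
C4: E(K, 7) = 13.

C1 = 5, C2 = 14, C3 = 15, C4 = 13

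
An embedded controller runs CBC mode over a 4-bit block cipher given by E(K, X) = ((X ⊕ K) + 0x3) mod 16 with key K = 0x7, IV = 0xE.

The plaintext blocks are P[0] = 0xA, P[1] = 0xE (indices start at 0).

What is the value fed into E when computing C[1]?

CBC encryption: C_i = E(K, P_i ⊕ C_{i−1}), with C_{−1} = IV.
C[0]: P[0] ⊕ 0xE = 0x4; E(K, 0x4) = 0x6.
C[1]: P[1] ⊕ 0x6 = 0x8; E(K, 0x8) = 0x2.
So the input to E for block [1] is 0x8.

0x8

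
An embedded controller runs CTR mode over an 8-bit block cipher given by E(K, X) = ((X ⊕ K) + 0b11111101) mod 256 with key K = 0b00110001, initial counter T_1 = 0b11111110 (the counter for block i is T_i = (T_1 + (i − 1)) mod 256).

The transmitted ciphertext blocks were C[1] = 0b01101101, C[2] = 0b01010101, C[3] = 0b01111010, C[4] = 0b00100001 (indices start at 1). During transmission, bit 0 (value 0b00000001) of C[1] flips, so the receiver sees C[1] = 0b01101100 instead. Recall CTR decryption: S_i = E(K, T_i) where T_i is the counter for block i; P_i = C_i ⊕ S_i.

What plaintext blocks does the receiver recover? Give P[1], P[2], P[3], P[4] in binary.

Only C[1] changed, to 0b01101100. In CTR, a change in C_i flips the same bit in P_i only; the keystream is unaffected. Decrypting the received ciphertext:
P[1]: T = 0b11111110, S = E(K, T) = 0b11001100; 0b01101100 ⊕ 0b11001100 = 0b10100000.
P[2]: T = 0b11111111, S = E(K, T) = 0b11001011; 0b01010101 ⊕ 0b11001011 = 0b10011110.
P[3]: T = 0b00000000, S = E(K, T) = 0b00101110; 0b01111010 ⊕ 0b00101110 = 0b01010100.
P[4]: T = 0b00000001, S = E(K, T) = 0b00101101; 0b00100001 ⊕ 0b00101101 = 0b00001100.
Blocks that differ from the original plaintext: P[1].

P[1] = 0b10100000, P[2] = 0b10011110, P[3] = 0b01010100, P[4] = 0b00001100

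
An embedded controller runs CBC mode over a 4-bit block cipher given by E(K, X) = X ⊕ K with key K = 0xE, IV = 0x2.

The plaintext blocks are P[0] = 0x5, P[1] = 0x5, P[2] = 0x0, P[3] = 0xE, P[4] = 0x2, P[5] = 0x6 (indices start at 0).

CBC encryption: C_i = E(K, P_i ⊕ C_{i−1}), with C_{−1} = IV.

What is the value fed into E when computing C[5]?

0x6

C[0]: P[0] ⊕ 0x2 = 0x7; E(K, 0x7) = 0x9.
C[1]: P[1] ⊕ 0x9 = 0xC; E(K, 0xC) = 0x2.
C[2]: P[2] ⊕ 0x2 = 0x2; E(K, 0x2) = 0xC.
C[3]: P[3] ⊕ 0xC = 0x2; E(K, 0x2) = 0xC.
C[4]: P[4] ⊕ 0xC = 0xE; E(K, 0xE) = 0x0.
C[5]: P[5] ⊕ 0x0 = 0x6; E(K, 0x6) = 0x8.
So the input to E for block [5] is 0x6.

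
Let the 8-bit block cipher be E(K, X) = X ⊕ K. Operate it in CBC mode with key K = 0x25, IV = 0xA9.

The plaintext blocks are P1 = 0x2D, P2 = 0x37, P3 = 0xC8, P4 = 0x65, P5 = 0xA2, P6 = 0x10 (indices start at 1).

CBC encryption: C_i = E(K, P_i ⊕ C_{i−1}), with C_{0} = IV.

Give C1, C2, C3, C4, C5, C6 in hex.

C1: P1 ⊕ 0xA9 = 0x84; E(K, 0x84) = 0xA1.
C2: P2 ⊕ 0xA1 = 0x96; E(K, 0x96) = 0xB3.
C3: P3 ⊕ 0xB3 = 0x7B; E(K, 0x7B) = 0x5E.
C4: P4 ⊕ 0x5E = 0x3B; E(K, 0x3B) = 0x1E.
C5: P5 ⊕ 0x1E = 0xBC; E(K, 0xBC) = 0x99.
C6: P6 ⊕ 0x99 = 0x89; E(K, 0x89) = 0xAC.

C1 = 0xA1, C2 = 0xB3, C3 = 0x5E, C4 = 0x1E, C5 = 0x99, C6 = 0xAC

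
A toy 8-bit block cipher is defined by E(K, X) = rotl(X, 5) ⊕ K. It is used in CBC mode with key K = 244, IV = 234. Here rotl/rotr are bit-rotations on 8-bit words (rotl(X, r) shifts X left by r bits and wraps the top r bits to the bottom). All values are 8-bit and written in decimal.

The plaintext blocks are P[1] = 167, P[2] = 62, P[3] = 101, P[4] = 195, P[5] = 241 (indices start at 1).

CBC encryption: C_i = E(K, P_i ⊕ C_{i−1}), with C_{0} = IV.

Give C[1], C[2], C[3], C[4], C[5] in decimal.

C[1]: P[1] ⊕ 234 = 77; E(K, 77) = 93.
C[2]: P[2] ⊕ 93 = 99; E(K, 99) = 152.
C[3]: P[3] ⊕ 152 = 253; E(K, 253) = 75.
C[4]: P[4] ⊕ 75 = 136; E(K, 136) = 229.
C[5]: P[5] ⊕ 229 = 20; E(K, 20) = 118.

C[1] = 93, C[2] = 152, C[3] = 75, C[4] = 229, C[5] = 118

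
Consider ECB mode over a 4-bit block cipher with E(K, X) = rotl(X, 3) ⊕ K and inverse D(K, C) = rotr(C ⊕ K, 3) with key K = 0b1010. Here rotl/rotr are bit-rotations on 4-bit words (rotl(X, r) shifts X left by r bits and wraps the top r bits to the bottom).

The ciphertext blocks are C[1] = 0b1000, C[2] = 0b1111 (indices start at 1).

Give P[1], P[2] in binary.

P[1] = 0b0100, P[2] = 0b1010

ECB decryption: P_i = D(K, C_i).
P[1]: D(K, 0b1000) = 0b0100.
P[2]: D(K, 0b1111) = 0b1010.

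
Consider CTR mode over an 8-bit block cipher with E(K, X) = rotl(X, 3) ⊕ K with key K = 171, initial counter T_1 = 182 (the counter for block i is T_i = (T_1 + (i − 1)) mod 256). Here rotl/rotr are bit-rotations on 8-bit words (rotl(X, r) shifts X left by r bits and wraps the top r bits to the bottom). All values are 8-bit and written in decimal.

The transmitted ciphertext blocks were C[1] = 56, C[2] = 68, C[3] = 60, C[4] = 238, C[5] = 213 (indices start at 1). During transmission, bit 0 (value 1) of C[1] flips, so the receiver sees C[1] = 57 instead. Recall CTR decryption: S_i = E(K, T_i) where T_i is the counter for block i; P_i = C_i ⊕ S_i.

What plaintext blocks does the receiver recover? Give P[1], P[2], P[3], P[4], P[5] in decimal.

P[1] = 39, P[2] = 82, P[3] = 82, P[4] = 136, P[5] = 171

Only C[1] changed, to 57. In CTR, a change in C_i flips the same bit in P_i only; the keystream is unaffected. Decrypting the received ciphertext:
P[1]: T = 182, S = E(K, T) = 30; 57 ⊕ 30 = 39.
P[2]: T = 183, S = E(K, T) = 22; 68 ⊕ 22 = 82.
P[3]: T = 184, S = E(K, T) = 110; 60 ⊕ 110 = 82.
P[4]: T = 185, S = E(K, T) = 102; 238 ⊕ 102 = 136.
P[5]: T = 186, S = E(K, T) = 126; 213 ⊕ 126 = 171.
Blocks that differ from the original plaintext: P[1].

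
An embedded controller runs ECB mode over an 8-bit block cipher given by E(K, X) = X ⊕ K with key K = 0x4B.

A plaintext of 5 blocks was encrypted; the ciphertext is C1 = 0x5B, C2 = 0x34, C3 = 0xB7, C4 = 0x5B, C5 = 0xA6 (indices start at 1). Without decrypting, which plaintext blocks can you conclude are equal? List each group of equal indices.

ECB encrypts each block independently with the same key, so equal ciphertext blocks imply equal plaintext blocks.
C1 = C4 = 0x5B, so P1 = P4.

P1 = P4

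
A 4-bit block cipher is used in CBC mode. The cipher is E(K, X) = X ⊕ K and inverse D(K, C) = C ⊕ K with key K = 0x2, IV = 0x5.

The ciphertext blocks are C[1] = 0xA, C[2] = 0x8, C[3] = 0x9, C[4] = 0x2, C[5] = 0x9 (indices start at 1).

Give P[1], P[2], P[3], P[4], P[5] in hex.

CBC decryption: P_i = D(K, C_i) ⊕ C_{i−1}, with C_{0} = IV.
P[1]: D(K, 0xA) = 0x8; 0x8 ⊕ 0x5 = 0xD.
P[2]: D(K, 0x8) = 0xA; 0xA ⊕ 0xA = 0x0.
P[3]: D(K, 0x9) = 0xB; 0xB ⊕ 0x8 = 0x3.
P[4]: D(K, 0x2) = 0x0; 0x0 ⊕ 0x9 = 0x9.
P[5]: D(K, 0x9) = 0xB; 0xB ⊕ 0x2 = 0x9.

P[1] = 0xD, P[2] = 0x0, P[3] = 0x3, P[4] = 0x9, P[5] = 0x9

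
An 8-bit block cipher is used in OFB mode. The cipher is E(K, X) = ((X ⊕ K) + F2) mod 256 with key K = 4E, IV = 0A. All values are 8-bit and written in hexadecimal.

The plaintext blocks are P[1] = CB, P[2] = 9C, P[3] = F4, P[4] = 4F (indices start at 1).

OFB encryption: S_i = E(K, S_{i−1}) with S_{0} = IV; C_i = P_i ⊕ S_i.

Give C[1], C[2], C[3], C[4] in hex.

C[1]: S = E(K, 0A) = 36; CB ⊕ 36 = FD.
C[2]: S = E(K, 36) = 6A; 9C ⊕ 6A = F6.
C[3]: S = E(K, 6A) = 16; F4 ⊕ 16 = E2.
C[4]: S = E(K, 16) = 4A; 4F ⊕ 4A = 05.

C[1] = FD, C[2] = F6, C[3] = E2, C[4] = 05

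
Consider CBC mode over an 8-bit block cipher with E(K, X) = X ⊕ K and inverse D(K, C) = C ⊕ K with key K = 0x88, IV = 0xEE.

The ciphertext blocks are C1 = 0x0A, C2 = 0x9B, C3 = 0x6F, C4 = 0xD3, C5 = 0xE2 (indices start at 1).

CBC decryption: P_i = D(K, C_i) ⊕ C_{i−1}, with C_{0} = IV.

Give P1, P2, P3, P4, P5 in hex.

P1 = 0x6C, P2 = 0x19, P3 = 0x7C, P4 = 0x34, P5 = 0xB9

P1: D(K, 0x0A) = 0x82; 0x82 ⊕ 0xEE = 0x6C.
P2: D(K, 0x9B) = 0x13; 0x13 ⊕ 0x0A = 0x19.
P3: D(K, 0x6F) = 0xE7; 0xE7 ⊕ 0x9B = 0x7C.
P4: D(K, 0xD3) = 0x5B; 0x5B ⊕ 0x6F = 0x34.
P5: D(K, 0xE2) = 0x6A; 0x6A ⊕ 0xD3 = 0xB9.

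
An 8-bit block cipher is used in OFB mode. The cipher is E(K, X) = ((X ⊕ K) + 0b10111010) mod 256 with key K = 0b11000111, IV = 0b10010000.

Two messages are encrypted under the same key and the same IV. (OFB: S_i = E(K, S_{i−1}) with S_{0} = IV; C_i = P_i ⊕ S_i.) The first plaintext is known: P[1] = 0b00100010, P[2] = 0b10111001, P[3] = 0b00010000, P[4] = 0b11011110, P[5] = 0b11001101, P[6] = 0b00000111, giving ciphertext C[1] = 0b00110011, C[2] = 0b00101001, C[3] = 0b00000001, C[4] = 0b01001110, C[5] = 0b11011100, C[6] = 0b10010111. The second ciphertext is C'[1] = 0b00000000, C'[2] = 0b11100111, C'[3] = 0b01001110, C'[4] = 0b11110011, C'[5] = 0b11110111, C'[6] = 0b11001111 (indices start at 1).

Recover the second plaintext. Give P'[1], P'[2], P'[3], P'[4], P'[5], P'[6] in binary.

In OFB with a reused IV, both messages share the same keystream S_i, so C_i ⊕ C'_i = P_i ⊕ P'_i and thus P'_i = P_i ⊕ C_i ⊕ C'_i.
P'[1]: 0b00100010 ⊕ 0b00110011 ⊕ 0b00000000 = 0b00010001.
P'[2]: 0b10111001 ⊕ 0b00101001 ⊕ 0b11100111 = 0b01110111.
P'[3]: 0b00010000 ⊕ 0b00000001 ⊕ 0b01001110 = 0b01011111.
P'[4]: 0b11011110 ⊕ 0b01001110 ⊕ 0b11110011 = 0b01100011.
P'[5]: 0b11001101 ⊕ 0b11011100 ⊕ 0b11110111 = 0b11100110.
P'[6]: 0b00000111 ⊕ 0b10010111 ⊕ 0b11001111 = 0b01011111.

P'[1] = 0b00010001, P'[2] = 0b01110111, P'[3] = 0b01011111, P'[4] = 0b01100011, P'[5] = 0b11100110, P'[6] = 0b01011111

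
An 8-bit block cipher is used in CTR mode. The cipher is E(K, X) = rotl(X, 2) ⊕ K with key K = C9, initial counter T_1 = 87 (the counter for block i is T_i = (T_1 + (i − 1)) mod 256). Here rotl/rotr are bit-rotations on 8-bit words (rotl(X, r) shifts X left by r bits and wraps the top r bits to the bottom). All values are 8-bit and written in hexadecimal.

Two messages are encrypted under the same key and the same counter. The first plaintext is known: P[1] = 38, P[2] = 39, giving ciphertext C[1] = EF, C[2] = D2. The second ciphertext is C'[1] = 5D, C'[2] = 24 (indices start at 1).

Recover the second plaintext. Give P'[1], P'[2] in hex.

In CTR with a reused counter, both messages share the same keystream S_i, so C_i ⊕ C'_i = P_i ⊕ P'_i and thus P'_i = P_i ⊕ C_i ⊕ C'_i.
P'[1]: 38 ⊕ EF ⊕ 5D = 8A.
P'[2]: 39 ⊕ D2 ⊕ 24 = CF.

P'[1] = 8A, P'[2] = CF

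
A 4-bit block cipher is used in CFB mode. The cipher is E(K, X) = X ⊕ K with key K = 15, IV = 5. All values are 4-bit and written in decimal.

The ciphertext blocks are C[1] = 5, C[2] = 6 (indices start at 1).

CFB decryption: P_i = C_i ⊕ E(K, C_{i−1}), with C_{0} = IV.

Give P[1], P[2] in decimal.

P[1]: E(K, 5) = 10; 5 ⊕ 10 = 15.
P[2]: E(K, 5) = 10; 6 ⊕ 10 = 12.

P[1] = 15, P[2] = 12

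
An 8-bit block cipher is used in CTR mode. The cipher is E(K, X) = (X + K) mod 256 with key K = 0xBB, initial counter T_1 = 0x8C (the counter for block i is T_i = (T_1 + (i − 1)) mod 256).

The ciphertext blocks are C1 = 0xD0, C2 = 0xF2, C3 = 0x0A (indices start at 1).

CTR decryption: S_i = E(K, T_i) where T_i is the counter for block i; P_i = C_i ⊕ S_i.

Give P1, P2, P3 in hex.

P1 = 0x97, P2 = 0xBA, P3 = 0x43

P1: T = 0x8C, S = E(K, T) = 0x47; 0xD0 ⊕ 0x47 = 0x97.
P2: T = 0x8D, S = E(K, T) = 0x48; 0xF2 ⊕ 0x48 = 0xBA.
P3: T = 0x8E, S = E(K, T) = 0x49; 0x0A ⊕ 0x49 = 0x43.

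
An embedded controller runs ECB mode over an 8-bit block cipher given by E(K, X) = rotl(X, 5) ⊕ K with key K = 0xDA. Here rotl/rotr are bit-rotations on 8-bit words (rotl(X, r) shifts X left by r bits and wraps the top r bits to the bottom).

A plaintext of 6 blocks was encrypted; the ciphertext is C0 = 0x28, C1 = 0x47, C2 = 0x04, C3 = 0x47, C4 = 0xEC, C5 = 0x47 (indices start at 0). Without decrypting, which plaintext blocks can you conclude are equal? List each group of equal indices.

ECB encrypts each block independently with the same key, so equal ciphertext blocks imply equal plaintext blocks.
C1 = C3 = C5 = 0x47, so P1 = P3 = P5.

P1 = P3 = P5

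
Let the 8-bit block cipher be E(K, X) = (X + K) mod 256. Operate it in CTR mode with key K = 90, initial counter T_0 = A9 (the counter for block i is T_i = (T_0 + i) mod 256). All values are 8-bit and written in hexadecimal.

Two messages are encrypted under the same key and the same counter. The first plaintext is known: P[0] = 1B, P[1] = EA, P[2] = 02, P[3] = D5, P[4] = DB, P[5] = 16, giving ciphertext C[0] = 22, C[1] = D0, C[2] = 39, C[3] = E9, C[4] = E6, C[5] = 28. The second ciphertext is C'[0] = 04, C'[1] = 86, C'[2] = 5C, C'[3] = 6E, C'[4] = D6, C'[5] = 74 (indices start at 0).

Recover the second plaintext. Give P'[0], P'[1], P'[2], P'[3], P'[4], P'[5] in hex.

In CTR with a reused counter, both messages share the same keystream S_i, so C_i ⊕ C'_i = P_i ⊕ P'_i and thus P'_i = P_i ⊕ C_i ⊕ C'_i.
P'[0]: 1B ⊕ 22 ⊕ 04 = 3D.
P'[1]: EA ⊕ D0 ⊕ 86 = BC.
P'[2]: 02 ⊕ 39 ⊕ 5C = 67.
P'[3]: D5 ⊕ E9 ⊕ 6E = 52.
P'[4]: DB ⊕ E6 ⊕ D6 = EB.
P'[5]: 16 ⊕ 28 ⊕ 74 = 4A.

P'[0] = 3D, P'[1] = BC, P'[2] = 67, P'[3] = 52, P'[4] = EB, P'[5] = 4A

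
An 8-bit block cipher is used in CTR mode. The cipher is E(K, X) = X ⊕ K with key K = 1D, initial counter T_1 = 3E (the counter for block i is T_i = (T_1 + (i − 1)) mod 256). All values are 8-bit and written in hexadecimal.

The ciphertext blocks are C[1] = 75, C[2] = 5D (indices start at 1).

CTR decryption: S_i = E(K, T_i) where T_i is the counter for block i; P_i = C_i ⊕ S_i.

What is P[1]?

P[1] = 56

P[1]: T = 3E, S = E(K, T) = 23; 75 ⊕ 23 = 56.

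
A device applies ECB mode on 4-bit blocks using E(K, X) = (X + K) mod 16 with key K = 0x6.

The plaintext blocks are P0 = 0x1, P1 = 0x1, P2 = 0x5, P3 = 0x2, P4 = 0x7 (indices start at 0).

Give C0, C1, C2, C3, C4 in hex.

C0 = 0x7, C1 = 0x7, C2 = 0xB, C3 = 0x8, C4 = 0xD

ECB encryption: C_i = E(K, P_i).
C0: E(K, 0x1) = 0x7.
C1: E(K, 0x1) = 0x7.
C2: E(K, 0x5) = 0xB.
C3: E(K, 0x2) = 0x8.
C4: E(K, 0x7) = 0xD.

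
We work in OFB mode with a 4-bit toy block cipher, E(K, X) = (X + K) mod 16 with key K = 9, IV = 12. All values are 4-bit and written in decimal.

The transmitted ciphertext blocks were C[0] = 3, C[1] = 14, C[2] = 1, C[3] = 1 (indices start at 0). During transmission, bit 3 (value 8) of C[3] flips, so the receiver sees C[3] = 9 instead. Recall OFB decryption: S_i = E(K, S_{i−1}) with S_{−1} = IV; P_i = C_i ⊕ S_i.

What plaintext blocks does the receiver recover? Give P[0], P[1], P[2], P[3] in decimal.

P[0] = 6, P[1] = 0, P[2] = 6, P[3] = 9

Only C[3] changed, to 9. In OFB, a change in C_i flips the same bit in P_i only; the keystream is unaffected. Decrypting the received ciphertext:
P[0]: S = E(K, 12) = 5; 3 ⊕ 5 = 6.
P[1]: S = E(K, 5) = 14; 14 ⊕ 14 = 0.
P[2]: S = E(K, 14) = 7; 1 ⊕ 7 = 6.
P[3]: S = E(K, 7) = 0; 9 ⊕ 0 = 9.
Blocks that differ from the original plaintext: P[3].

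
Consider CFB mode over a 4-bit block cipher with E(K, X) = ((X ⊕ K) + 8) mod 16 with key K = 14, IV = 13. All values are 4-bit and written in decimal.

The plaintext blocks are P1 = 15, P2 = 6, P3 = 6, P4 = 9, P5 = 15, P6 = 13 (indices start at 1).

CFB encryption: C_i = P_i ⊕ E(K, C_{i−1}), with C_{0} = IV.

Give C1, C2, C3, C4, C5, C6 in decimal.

C1: E(K, 13) = 11; 15 ⊕ 11 = 4.
C2: E(K, 4) = 2; 6 ⊕ 2 = 4.
C3: E(K, 4) = 2; 6 ⊕ 2 = 4.
C4: E(K, 4) = 2; 9 ⊕ 2 = 11.
C5: E(K, 11) = 13; 15 ⊕ 13 = 2.
C6: E(K, 2) = 4; 13 ⊕ 4 = 9.

C1 = 4, C2 = 4, C3 = 4, C4 = 11, C5 = 2, C6 = 9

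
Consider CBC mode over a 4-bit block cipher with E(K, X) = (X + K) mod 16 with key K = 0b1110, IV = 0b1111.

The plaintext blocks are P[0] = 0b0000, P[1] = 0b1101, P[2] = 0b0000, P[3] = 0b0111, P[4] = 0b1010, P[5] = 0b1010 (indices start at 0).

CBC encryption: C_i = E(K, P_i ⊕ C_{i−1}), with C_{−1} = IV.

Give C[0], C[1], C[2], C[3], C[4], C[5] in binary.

C[0]: P[0] ⊕ 0b1111 = 0b1111; E(K, 0b1111) = 0b1101.
C[1]: P[1] ⊕ 0b1101 = 0b0000; E(K, 0b0000) = 0b1110.
C[2]: P[2] ⊕ 0b1110 = 0b1110; E(K, 0b1110) = 0b1100.
C[3]: P[3] ⊕ 0b1100 = 0b1011; E(K, 0b1011) = 0b1001.
C[4]: P[4] ⊕ 0b1001 = 0b0011; E(K, 0b0011) = 0b0001.
C[5]: P[5] ⊕ 0b0001 = 0b1011; E(K, 0b1011) = 0b1001.

C[0] = 0b1101, C[1] = 0b1110, C[2] = 0b1100, C[3] = 0b1001, C[4] = 0b0001, C[5] = 0b1001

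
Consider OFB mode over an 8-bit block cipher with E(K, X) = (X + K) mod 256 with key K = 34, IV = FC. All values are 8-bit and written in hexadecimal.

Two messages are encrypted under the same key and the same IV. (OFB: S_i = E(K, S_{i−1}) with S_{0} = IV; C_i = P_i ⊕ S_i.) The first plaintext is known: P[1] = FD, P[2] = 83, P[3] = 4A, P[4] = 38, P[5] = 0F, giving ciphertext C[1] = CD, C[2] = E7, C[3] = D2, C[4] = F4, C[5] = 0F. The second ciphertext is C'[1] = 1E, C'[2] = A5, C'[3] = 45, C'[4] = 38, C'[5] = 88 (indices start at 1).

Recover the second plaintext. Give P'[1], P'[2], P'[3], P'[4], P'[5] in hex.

In OFB with a reused IV, both messages share the same keystream S_i, so C_i ⊕ C'_i = P_i ⊕ P'_i and thus P'_i = P_i ⊕ C_i ⊕ C'_i.
P'[1]: FD ⊕ CD ⊕ 1E = 2E.
P'[2]: 83 ⊕ E7 ⊕ A5 = C1.
P'[3]: 4A ⊕ D2 ⊕ 45 = DD.
P'[4]: 38 ⊕ F4 ⊕ 38 = F4.
P'[5]: 0F ⊕ 0F ⊕ 88 = 88.

P'[1] = 2E, P'[2] = C1, P'[3] = DD, P'[4] = F4, P'[5] = 88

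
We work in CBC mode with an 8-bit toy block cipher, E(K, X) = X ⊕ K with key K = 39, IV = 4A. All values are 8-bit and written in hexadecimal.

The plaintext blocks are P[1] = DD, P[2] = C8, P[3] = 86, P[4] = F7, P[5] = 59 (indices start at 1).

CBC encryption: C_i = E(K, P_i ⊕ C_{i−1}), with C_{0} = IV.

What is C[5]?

C[1]: P[1] ⊕ 4A = 97; E(K, 97) = AE.
C[2]: P[2] ⊕ AE = 66; E(K, 66) = 5F.
C[3]: P[3] ⊕ 5F = D9; E(K, D9) = E0.
C[4]: P[4] ⊕ E0 = 17; E(K, 17) = 2E.
C[5]: P[5] ⊕ 2E = 77; E(K, 77) = 4E.

C[5] = 4E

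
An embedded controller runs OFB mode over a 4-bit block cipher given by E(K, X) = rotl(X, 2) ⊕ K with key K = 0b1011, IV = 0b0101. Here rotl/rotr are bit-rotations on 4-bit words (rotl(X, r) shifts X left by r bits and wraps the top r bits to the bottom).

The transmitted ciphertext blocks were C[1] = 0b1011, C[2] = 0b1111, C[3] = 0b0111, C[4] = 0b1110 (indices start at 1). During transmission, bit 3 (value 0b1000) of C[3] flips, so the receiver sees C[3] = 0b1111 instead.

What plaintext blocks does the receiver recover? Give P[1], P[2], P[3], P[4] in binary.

OFB decryption: S_i = E(K, S_{i−1}) with S_{0} = IV; P_i = C_i ⊕ S_i.
Only C[3] changed, to 0b1111. In OFB, a change in C_i flips the same bit in P_i only; the keystream is unaffected. Decrypting the received ciphertext:
P[1]: S = E(K, 0b0101) = 0b1110; 0b1011 ⊕ 0b1110 = 0b0101.
P[2]: S = E(K, 0b1110) = 0b0000; 0b1111 ⊕ 0b0000 = 0b1111.
P[3]: S = E(K, 0b0000) = 0b1011; 0b1111 ⊕ 0b1011 = 0b0100.
P[4]: S = E(K, 0b1011) = 0b0101; 0b1110 ⊕ 0b0101 = 0b1011.
Blocks that differ from the original plaintext: P[3].

P[1] = 0b0101, P[2] = 0b1111, P[3] = 0b0100, P[4] = 0b1011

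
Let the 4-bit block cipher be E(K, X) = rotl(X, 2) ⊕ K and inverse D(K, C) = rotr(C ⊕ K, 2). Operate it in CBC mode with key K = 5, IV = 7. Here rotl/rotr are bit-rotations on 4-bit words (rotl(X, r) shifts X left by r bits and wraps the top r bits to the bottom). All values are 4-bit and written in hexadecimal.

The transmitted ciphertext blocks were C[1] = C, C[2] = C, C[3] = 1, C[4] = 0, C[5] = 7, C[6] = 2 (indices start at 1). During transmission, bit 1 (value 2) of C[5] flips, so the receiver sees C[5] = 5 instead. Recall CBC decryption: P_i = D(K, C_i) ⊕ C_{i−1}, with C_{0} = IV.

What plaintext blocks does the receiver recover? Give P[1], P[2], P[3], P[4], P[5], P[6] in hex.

Only C[5] changed, to 5. In CBC, a change in C_i garbles P_i and flips the same bit in P_{i+1}. Decrypting the received ciphertext:
P[1]: D(K, C) = 6; 6 ⊕ 7 = 1.
P[2]: D(K, C) = 6; 6 ⊕ C = A.
P[3]: D(K, 1) = 1; 1 ⊕ C = D.
P[4]: D(K, 0) = 5; 5 ⊕ 1 = 4.
P[5]: D(K, 5) = 0; 0 ⊕ 0 = 0.
P[6]: D(K, 2) = D; D ⊕ 5 = 8.
Blocks that differ from the original plaintext: P[5], P[6].

P[1] = 1, P[2] = A, P[3] = D, P[4] = 4, P[5] = 0, P[6] = 8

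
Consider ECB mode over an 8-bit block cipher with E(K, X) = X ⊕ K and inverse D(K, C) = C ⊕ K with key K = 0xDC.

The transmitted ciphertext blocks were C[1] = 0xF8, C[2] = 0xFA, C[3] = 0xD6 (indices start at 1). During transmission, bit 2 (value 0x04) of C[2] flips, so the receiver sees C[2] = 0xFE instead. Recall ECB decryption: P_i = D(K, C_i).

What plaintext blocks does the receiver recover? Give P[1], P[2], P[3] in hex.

Only C[2] changed, to 0xFE. In ECB, a change in C_i affects only P_i. Decrypting the received ciphertext:
P[1]: D(K, 0xF8) = 0x24.
P[2]: D(K, 0xFE) = 0x22.
P[3]: D(K, 0xD6) = 0x0A.
Blocks that differ from the original plaintext: P[2].

P[1] = 0x24, P[2] = 0x22, P[3] = 0x0A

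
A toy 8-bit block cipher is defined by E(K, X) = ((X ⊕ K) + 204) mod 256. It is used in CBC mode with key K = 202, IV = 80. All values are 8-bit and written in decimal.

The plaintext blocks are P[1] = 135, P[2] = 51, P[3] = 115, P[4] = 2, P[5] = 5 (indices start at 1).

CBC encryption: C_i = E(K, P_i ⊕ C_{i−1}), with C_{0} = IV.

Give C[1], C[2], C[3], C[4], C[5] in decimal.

C[1] = 233, C[2] = 220, C[3] = 49, C[4] = 197, C[5] = 214

C[1]: P[1] ⊕ 80 = 215; E(K, 215) = 233.
C[2]: P[2] ⊕ 233 = 218; E(K, 218) = 220.
C[3]: P[3] ⊕ 220 = 175; E(K, 175) = 49.
C[4]: P[4] ⊕ 49 = 51; E(K, 51) = 197.
C[5]: P[5] ⊕ 197 = 192; E(K, 192) = 214.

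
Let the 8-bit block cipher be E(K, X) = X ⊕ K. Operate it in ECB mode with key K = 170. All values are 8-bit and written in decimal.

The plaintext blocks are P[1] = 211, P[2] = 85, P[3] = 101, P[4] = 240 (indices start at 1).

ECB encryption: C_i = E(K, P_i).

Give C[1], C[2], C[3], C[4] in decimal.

C[1]: E(K, 211) = 121.
C[2]: E(K, 85) = 255.
C[3]: E(K, 101) = 207.
C[4]: E(K, 240) = 90.

C[1] = 121, C[2] = 255, C[3] = 207, C[4] = 90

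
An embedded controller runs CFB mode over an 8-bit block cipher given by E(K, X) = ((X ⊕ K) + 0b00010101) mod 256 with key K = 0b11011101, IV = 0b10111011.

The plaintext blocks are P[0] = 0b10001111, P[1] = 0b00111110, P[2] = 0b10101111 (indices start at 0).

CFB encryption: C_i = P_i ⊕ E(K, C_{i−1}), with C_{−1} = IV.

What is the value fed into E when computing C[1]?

C[0]: E(K, 0b10111011) = 0b01111011; 0b10001111 ⊕ 0b01111011 = 0b11110100.
C[1]: E(K, 0b11110100) = 0b00111110; 0b00111110 ⊕ 0b00111110 = 0b00000000.
So the input to E for block [1] is 0b11110100.

0b11110100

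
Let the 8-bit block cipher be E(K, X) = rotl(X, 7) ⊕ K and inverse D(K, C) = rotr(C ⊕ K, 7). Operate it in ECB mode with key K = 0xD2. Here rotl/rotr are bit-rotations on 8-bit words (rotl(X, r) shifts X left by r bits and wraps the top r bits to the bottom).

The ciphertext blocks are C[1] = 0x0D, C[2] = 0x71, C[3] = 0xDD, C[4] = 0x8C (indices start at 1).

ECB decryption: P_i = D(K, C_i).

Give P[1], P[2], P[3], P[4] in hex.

P[1] = 0xBF, P[2] = 0x47, P[3] = 0x1E, P[4] = 0xBC

P[1]: D(K, 0x0D) = 0xBF.
P[2]: D(K, 0x71) = 0x47.
P[3]: D(K, 0xDD) = 0x1E.
P[4]: D(K, 0x8C) = 0xBC.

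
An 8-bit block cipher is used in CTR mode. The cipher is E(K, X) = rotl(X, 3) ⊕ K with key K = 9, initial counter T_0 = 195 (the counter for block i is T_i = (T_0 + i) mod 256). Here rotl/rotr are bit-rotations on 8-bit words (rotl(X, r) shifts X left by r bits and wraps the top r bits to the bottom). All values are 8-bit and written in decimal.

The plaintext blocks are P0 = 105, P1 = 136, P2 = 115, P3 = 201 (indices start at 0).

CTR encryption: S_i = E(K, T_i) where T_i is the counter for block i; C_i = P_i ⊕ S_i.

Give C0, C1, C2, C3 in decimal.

C0: T = 195, S = E(K, T) = 23; 105 ⊕ 23 = 126.
C1: T = 196, S = E(K, T) = 47; 136 ⊕ 47 = 167.
C2: T = 197, S = E(K, T) = 39; 115 ⊕ 39 = 84.
C3: T = 198, S = E(K, T) = 63; 201 ⊕ 63 = 246.

C0 = 126, C1 = 167, C2 = 84, C3 = 246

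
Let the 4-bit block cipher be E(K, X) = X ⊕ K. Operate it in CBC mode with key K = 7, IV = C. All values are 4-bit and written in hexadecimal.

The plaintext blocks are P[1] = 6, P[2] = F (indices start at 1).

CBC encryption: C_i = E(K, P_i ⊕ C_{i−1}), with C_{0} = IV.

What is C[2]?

C[2] = 5

C[1]: P[1] ⊕ C = A; E(K, A) = D.
C[2]: P[2] ⊕ D = 2; E(K, 2) = 5.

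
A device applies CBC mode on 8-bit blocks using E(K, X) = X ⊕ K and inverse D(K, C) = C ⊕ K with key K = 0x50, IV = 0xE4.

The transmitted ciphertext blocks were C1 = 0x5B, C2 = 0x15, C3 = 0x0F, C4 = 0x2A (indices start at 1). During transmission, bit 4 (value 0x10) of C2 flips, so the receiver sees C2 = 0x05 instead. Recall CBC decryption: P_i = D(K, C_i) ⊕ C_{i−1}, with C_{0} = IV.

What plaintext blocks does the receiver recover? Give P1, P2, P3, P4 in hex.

P1 = 0xEF, P2 = 0x0E, P3 = 0x5A, P4 = 0x75

Only C2 changed, to 0x05. In CBC, a change in C_i garbles P_i and flips the same bit in P_{i+1}. Decrypting the received ciphertext:
P1: D(K, 0x5B) = 0x0B; 0x0B ⊕ 0xE4 = 0xEF.
P2: D(K, 0x05) = 0x55; 0x55 ⊕ 0x5B = 0x0E.
P3: D(K, 0x0F) = 0x5F; 0x5F ⊕ 0x05 = 0x5A.
P4: D(K, 0x2A) = 0x7A; 0x7A ⊕ 0x0F = 0x75.
Blocks that differ from the original plaintext: P2, P3.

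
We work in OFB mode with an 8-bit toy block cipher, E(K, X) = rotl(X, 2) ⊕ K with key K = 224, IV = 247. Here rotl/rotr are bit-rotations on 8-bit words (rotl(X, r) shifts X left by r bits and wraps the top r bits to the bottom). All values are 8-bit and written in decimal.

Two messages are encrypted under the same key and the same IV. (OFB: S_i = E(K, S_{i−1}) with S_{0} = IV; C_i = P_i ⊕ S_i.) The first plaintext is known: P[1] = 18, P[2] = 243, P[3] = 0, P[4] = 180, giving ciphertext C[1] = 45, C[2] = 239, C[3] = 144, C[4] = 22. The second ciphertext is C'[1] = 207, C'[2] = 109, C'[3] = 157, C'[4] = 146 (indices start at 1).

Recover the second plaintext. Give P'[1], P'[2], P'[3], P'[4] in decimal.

P'[1] = 240, P'[2] = 113, P'[3] = 13, P'[4] = 48

In OFB with a reused IV, both messages share the same keystream S_i, so C_i ⊕ C'_i = P_i ⊕ P'_i and thus P'_i = P_i ⊕ C_i ⊕ C'_i.
P'[1]: 18 ⊕ 45 ⊕ 207 = 240.
P'[2]: 243 ⊕ 239 ⊕ 109 = 113.
P'[3]: 0 ⊕ 144 ⊕ 157 = 13.
P'[4]: 180 ⊕ 22 ⊕ 146 = 48.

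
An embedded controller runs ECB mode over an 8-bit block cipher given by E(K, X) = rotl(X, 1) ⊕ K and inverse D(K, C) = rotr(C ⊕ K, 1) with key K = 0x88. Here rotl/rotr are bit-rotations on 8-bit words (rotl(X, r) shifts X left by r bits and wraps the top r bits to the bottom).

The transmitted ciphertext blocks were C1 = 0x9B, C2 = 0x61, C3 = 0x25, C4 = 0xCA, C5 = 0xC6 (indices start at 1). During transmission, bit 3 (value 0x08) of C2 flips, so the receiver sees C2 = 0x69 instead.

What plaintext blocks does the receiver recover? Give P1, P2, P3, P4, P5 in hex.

ECB decryption: P_i = D(K, C_i).
Only C2 changed, to 0x69. In ECB, a change in C_i affects only P_i. Decrypting the received ciphertext:
P1: D(K, 0x9B) = 0x89.
P2: D(K, 0x69) = 0xF0.
P3: D(K, 0x25) = 0xD6.
P4: D(K, 0xCA) = 0x21.
P5: D(K, 0xC6) = 0x27.
Blocks that differ from the original plaintext: P2.

P1 = 0x89, P2 = 0xF0, P3 = 0xD6, P4 = 0x21, P5 = 0x27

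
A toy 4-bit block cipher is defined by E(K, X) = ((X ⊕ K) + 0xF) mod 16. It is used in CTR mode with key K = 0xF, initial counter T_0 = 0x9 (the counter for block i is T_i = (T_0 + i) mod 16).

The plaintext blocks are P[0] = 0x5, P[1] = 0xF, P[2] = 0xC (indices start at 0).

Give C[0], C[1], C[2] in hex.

C[0] = 0x0, C[1] = 0xB, C[2] = 0xF

CTR encryption: S_i = E(K, T_i) where T_i is the counter for block i; C_i = P_i ⊕ S_i.
C[0]: T = 0x9, S = E(K, T) = 0x5; 0x5 ⊕ 0x5 = 0x0.
C[1]: T = 0xA, S = E(K, T) = 0x4; 0xF ⊕ 0x4 = 0xB.
C[2]: T = 0xB, S = E(K, T) = 0x3; 0xC ⊕ 0x3 = 0xF.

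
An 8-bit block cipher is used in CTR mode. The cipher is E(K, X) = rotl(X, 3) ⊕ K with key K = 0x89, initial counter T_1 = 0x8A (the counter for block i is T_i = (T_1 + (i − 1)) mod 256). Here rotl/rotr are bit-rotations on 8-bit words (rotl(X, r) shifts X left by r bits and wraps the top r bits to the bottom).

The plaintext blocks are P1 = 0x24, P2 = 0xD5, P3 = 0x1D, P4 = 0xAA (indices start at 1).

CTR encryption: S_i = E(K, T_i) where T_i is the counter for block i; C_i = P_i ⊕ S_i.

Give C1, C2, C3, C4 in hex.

C1 = 0xF9, C2 = 0x00, C3 = 0xF0, C4 = 0x4F

C1: T = 0x8A, S = E(K, T) = 0xDD; 0x24 ⊕ 0xDD = 0xF9.
C2: T = 0x8B, S = E(K, T) = 0xD5; 0xD5 ⊕ 0xD5 = 0x00.
C3: T = 0x8C, S = E(K, T) = 0xED; 0x1D ⊕ 0xED = 0xF0.
C4: T = 0x8D, S = E(K, T) = 0xE5; 0xAA ⊕ 0xE5 = 0x4F.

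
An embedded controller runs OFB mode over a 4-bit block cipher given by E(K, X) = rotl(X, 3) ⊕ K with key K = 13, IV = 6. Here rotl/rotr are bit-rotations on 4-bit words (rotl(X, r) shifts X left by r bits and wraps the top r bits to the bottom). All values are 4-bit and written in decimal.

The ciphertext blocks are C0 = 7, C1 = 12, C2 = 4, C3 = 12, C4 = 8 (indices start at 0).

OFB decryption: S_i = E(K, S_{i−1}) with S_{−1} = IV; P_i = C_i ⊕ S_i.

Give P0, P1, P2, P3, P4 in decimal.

P0 = 9, P1 = 6, P2 = 12, P3 = 5, P4 = 9

P0: S = E(K, 6) = 14; 7 ⊕ 14 = 9.
P1: S = E(K, 14) = 10; 12 ⊕ 10 = 6.
P2: S = E(K, 10) = 8; 4 ⊕ 8 = 12.
P3: S = E(K, 8) = 9; 12 ⊕ 9 = 5.
P4: S = E(K, 9) = 1; 8 ⊕ 1 = 9.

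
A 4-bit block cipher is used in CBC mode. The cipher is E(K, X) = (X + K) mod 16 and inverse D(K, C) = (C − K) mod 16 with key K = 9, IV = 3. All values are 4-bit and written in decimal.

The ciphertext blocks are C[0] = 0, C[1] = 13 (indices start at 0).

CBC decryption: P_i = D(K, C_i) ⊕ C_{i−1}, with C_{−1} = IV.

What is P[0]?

P[0]: D(K, 0) = 7; 7 ⊕ 3 = 4.

P[0] = 4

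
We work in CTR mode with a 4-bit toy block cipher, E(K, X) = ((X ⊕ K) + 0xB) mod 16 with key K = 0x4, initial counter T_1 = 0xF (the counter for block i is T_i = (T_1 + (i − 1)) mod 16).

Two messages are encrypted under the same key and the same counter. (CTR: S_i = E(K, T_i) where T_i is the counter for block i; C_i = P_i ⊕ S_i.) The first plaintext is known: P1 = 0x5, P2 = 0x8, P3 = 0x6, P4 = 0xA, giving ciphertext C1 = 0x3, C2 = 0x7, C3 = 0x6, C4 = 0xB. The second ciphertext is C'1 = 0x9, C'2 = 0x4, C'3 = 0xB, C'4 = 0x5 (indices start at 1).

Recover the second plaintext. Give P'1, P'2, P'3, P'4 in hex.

In CTR with a reused counter, both messages share the same keystream S_i, so C_i ⊕ C'_i = P_i ⊕ P'_i and thus P'_i = P_i ⊕ C_i ⊕ C'_i.
P'1: 0x5 ⊕ 0x3 ⊕ 0x9 = 0xF.
P'2: 0x8 ⊕ 0x7 ⊕ 0x4 = 0xB.
P'3: 0x6 ⊕ 0x6 ⊕ 0xB = 0xB.
P'4: 0xA ⊕ 0xB ⊕ 0x5 = 0x4.

P'1 = 0xF, P'2 = 0xB, P'3 = 0xB, P'4 = 0x4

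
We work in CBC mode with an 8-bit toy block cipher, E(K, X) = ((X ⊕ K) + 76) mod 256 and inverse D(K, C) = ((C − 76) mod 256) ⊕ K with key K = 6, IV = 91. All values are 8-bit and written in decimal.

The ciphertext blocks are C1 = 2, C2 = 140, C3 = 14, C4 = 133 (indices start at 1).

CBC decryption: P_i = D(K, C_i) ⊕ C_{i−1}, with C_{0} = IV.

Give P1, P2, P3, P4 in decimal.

P1 = 235, P2 = 68, P3 = 72, P4 = 49

P1: D(K, 2) = 176; 176 ⊕ 91 = 235.
P2: D(K, 140) = 70; 70 ⊕ 2 = 68.
P3: D(K, 14) = 196; 196 ⊕ 140 = 72.
P4: D(K, 133) = 63; 63 ⊕ 14 = 49.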